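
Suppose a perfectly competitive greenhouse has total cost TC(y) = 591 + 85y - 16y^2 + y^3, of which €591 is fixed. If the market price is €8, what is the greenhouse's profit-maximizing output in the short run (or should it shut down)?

From TC, MC = TC'(y) = 85 - 32y + 3y^2 and AVC = VC/y = 85 - 16y + y^2.
The AVC parabola has its vertex at y = 16/2 = 8, where AVC = 85 - 16·8 + 8^2 = €21.
Since P = €8 < min AVC = €21, price fails to cover variable cost at any output.
Shutting down limits the loss to fixed cost, €591.

Shut down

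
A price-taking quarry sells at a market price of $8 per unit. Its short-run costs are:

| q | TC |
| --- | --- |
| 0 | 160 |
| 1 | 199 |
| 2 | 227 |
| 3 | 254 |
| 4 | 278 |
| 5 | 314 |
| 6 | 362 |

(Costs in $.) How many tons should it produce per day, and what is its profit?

q = 0 (shut down); profit = -$160

Compute π = P·q − TC at each output: q=0: -160; q=1: -191; q=2: -211; q=3: -230; q=4: -246; q=5: -274; q=6: -314.
Profit is highest at q = 0. Equivalently, the lowest AVC in the table is 118/4 ≈ $29.50 at q = 4, and P = $8 falls below it — price never covers variable cost, so the firm shuts down and loses only its fixed cost.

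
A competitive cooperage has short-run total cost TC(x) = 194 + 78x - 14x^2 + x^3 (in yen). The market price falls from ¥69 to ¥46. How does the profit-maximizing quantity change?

AVC = 78 - 14x + x^2, minimized at x = 7 where min AVC = ¥29. MC = 78 - 28x + 3x^2.
With P = ¥69 above the shutdown price, P = MC gives x = 9.
At P = ¥46 ≥ min AVC, set P = MC: x = 8. The firm stays open but cuts output.

Output falls from 9 to 8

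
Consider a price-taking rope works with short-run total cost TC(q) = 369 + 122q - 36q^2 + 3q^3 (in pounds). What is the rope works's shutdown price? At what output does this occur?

The shutdown price is the minimum of AVC. VC = 122q - 36q^2 + 3q^3, so AVC = 122 - 36q + 3q^2.
dAVC/dq = -36 + 6q = 0 gives q = 6. min AVC = 122 - 36·6 + 3·6^2 = 14.
So the shutdown price is £14.

£14 per unit, at q = 6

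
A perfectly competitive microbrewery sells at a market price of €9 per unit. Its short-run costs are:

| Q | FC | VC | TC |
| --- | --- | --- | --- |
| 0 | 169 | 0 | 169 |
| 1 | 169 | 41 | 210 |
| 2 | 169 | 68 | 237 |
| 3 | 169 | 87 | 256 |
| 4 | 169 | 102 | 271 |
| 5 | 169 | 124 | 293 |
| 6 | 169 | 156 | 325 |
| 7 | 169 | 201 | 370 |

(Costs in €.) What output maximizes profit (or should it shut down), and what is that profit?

Q = 0 (shut down); profit = -€169

Compute π = P·Q − TC at each output: Q=0: -169; Q=1: -201; Q=2: -219; Q=3: -229; Q=4: -235; Q=5: -248; Q=6: -271; Q=7: -307.
Profit is highest at Q = 0. Equivalently, the lowest AVC in the table is 124/5 ≈ €24.80 at Q = 5, and P = €9 falls below it — price never covers variable cost, so the firm shuts down and loses only its fixed cost.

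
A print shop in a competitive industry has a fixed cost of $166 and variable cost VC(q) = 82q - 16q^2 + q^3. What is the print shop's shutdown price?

The firm shuts down when price falls below the minimum of average variable cost. AVC = VC/q = 82 - 16q + q^2.
dAVC/dq = -16 + 2q = 0 gives q = 8. min AVC = 82 - 16·8 + 8^2 = 18.
For P < $18 the firm produces nothing.

$18 per unit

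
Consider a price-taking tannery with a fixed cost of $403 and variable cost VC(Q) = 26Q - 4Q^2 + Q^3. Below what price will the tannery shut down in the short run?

$22 per unit

The shutdown price is the minimum of AVC. VC = 26Q - 4Q^2 + Q^3, so AVC = 26 - 4Q + Q^2.
dAVC/dQ = -4 + 2Q = 0 gives Q = 2. min AVC = 26 - 4·2 + 2^2 = 22.
The firm shuts down for any P below $22.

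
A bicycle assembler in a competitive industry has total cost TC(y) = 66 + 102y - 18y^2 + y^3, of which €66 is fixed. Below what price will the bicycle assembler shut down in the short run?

The shutdown price is the minimum of AVC. VC = 102y - 18y^2 + y^3, so AVC = 102 - 18y + y^2.
dAVC/dy = -18 + 2y = 0 gives y = 9. min AVC = 102 - 18·9 + 9^2 = 21.
So the shutdown price is €21.

€21 per unit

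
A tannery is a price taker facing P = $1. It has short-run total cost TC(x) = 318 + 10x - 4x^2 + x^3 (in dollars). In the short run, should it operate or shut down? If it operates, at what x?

Variable cost is VC = 10x - 4x^2 + x^3, so AVC = VC/x = 10 - 4x + x^2 and MC = dTC/dx = 10 - 8x + 3x^2.
AVC is minimized where dAVC/dx = -4 + 2x = 0, at x = 2; min AVC = 10 - 4·2 + 2^2 = $6.
With P < min AVC ($1 < $6), every unit sold adds to the loss.
The firm minimizes its loss by shutting down and losing only its fixed cost of $318.

Shut down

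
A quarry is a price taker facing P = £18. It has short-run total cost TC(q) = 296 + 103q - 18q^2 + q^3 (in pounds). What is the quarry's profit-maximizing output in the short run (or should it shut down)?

Strip out fixed cost: VC = 103q - 18q^2 + q^3. Then AVC = 103 - 18q + q^2 and MC = 103 - 36q + 3q^2.
The AVC parabola has its vertex at q = 18/2 = 9, where AVC = 103 - 18·9 + 9^2 = £22.
P = £18 lies below min AVC = £22; no output level covers variable cost.
Shutting down limits the loss to fixed cost, £296.

Shut down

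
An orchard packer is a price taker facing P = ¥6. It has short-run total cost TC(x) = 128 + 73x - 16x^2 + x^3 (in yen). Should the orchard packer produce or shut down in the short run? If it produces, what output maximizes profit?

From TC, MC = TC'(x) = 73 - 32x + 3x^2 and AVC = VC/x = 73 - 16x + x^2.
AVC hits its minimum where MC = AVC, at x = 8, giving min AVC = 73 - 16·8 + 8^2 = ¥9.
P = ¥6 lies below min AVC = ¥9; no output level covers variable cost.
Best response: produce nothing and absorb the ¥128 fixed cost.

Shut down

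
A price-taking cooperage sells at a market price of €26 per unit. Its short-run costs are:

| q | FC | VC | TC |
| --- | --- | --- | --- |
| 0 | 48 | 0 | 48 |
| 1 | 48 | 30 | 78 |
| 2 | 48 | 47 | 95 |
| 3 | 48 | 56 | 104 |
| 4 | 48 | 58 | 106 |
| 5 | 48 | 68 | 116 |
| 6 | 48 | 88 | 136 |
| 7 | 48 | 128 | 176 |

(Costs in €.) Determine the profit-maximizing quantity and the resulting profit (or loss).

q = 6; profit = €20

Compute π = P·q − TC at each output: q=0: -48; q=1: -52; q=2: -43; q=3: -26; q=4: -2; q=5: 14; q=6: 20; q=7: 6.
Profit is maximized at q = 6. AVC there is 88/6 = €14.67 ≤ P, so producing beats shutting down (which would give -€48).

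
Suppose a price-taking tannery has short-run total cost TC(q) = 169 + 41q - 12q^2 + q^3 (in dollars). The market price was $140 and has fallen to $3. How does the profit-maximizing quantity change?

Output falls from 11 to 0 (the firm shuts down)

MC = 41 - 24q + 3q^2; the shutdown threshold is min AVC = $5 (at q = 6).
At P = $140 ≥ min AVC, set P = MC on the rising branch: q = 11.
At P = $3 < min AVC = $5, price no longer covers variable cost at any output, so the firm shuts down: q = 0.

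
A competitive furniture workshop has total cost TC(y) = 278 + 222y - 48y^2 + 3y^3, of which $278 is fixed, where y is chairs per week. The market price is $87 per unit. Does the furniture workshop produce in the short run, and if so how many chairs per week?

Produce at y = 9

From TC, MC = TC'(y) = 222 - 96y + 9y^2 and AVC = VC/y = 222 - 48y + 3y^2.
AVC hits its minimum where MC = AVC, at y = 8, giving min AVC = 222 - 48·8 + 3·8^2 = $30.
Because $87 ≥ $30, revenue can cover variable cost; the firm operates.
Solving P = MC: 135 - 96y + 9y^2 = 0 ⇒ y = 5/3 or 9. On the upward-sloping branch, y* = 9.
Check: AVC at y = 9 is $33 ≤ P, so revenue covers variable cost.
Profit = P·y − TC = 87·9 − 575 = $208.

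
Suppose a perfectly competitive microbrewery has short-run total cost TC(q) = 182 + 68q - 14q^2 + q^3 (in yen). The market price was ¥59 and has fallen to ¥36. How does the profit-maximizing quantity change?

AVC = 68 - 14q + q^2, minimized at q = 7 where min AVC = ¥19. MC = 68 - 28q + 3q^2.
At P = ¥59 ≥ min AVC, set P = MC on the rising branch: q = 9.
At P = ¥36 ≥ min AVC, set P = MC: q = 8. The firm stays open but cuts output.

Output falls from 9 to 8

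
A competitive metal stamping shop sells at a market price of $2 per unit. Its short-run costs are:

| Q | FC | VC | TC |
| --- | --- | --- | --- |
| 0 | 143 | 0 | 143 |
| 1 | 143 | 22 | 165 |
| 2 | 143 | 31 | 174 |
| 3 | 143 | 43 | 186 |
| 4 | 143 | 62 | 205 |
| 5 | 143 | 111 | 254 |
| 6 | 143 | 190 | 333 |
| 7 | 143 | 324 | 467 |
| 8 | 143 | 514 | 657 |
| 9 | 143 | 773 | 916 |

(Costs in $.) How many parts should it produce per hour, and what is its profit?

Q = 0 (shut down); profit = -$143

Tabulate TR − TC: Q=0: -143; Q=1: -163; Q=2: -170; Q=3: -180; Q=4: -197; Q=5: -244; Q=6: -321; Q=7: -453; Q=8: -641; Q=9: -898.
Profit is highest at Q = 0. Equivalently, the lowest AVC in the table is 43/3 ≈ $14.33 at Q = 3, and P = $2 falls below it — price never covers variable cost, so the firm shuts down and loses only its fixed cost.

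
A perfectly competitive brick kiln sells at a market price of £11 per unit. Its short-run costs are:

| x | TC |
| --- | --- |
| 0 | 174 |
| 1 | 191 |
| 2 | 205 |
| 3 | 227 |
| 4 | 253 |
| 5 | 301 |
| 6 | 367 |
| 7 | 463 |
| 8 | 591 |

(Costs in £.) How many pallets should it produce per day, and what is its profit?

x = 0 (shut down); profit = -£174

Profit at each row (π = 11x − TC): x=0: -174; x=1: -180; x=2: -183; x=3: -194; x=4: -209; x=5: -246; x=6: -301; x=7: -386; x=8: -503.
Profit is highest at x = 0. Equivalently, the lowest AVC in the table is 31/2 ≈ £15.50 at x = 2, and P = £11 falls below it — price never covers variable cost, so the firm shuts down and loses only its fixed cost.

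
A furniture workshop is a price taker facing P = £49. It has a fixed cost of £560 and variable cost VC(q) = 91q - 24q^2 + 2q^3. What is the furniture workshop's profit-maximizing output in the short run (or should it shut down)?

Strip out fixed cost: VC = 91q - 24q^2 + 2q^3. Then AVC = 91 - 24q + 2q^2 and MC = 91 - 48q + 6q^2.
AVC is minimized where dAVC/dq = -24 + 4q = 0, at q = 6; min AVC = 91 - 24·6 + 2·6^2 = £19.
Because £49 ≥ £19, revenue can cover variable cost; the firm operates.
Solving P = MC: 42 - 48q + 6q^2 = 0 ⇒ q = 1 or 7. On the upward-sloping branch, q* = 7.
Check: AVC at q = 7 is £21 ≤ P, so revenue covers variable cost.
Profit = P·q − TC = 49·7 − 707 = -£364, a loss, but smaller than the £560 fixed cost the firm would lose by shutting down.

Produce at q = 7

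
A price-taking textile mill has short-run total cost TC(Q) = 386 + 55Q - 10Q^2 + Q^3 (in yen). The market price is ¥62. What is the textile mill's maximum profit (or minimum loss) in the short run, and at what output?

Profit = -¥190 at Q = 7

AVC = 55 - 10Q + Q^2; min AVC = ¥30 at Q = 5. Since P = ¥62 ≥ min AVC, the firm produces.
MC = 55 - 20Q + 3Q^2. Setting P = MC and taking the root on the rising branch gives Q* = 7.
TR = 62·7 = 434. TC = 386 + 238 = 624. Profit = 434 − 624 = -¥190.
That loss of ¥190 beats the ¥386 the firm would lose by shutting down; producing recovers ¥196 of fixed cost.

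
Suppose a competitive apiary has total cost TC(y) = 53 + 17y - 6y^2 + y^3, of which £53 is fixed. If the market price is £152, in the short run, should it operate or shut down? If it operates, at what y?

Variable cost is VC = 17y - 6y^2 + y^3, so AVC = VC/y = 17 - 6y + y^2 and MC = dTC/dy = 17 - 12y + 3y^2.
AVC hits its minimum where MC = AVC, at y = 3, giving min AVC = 17 - 6·3 + 3^2 = £8.
Since P = £152 ≥ min AVC = £8, price covers variable cost and the firm should produce.
Set P = MC: 152 = 17 - 12y + 3y^2 → -135 - 12y + 3y^2 = 0. The roots are y = -5 and y = 9; the profit-maximizing output is on the rising part of MC, so y* = 9.
Check: AVC at y = 9 is £44 ≤ P, so revenue covers variable cost.
Profit = P·y − TC = 152·9 − 449 = £919.

Produce at y = 9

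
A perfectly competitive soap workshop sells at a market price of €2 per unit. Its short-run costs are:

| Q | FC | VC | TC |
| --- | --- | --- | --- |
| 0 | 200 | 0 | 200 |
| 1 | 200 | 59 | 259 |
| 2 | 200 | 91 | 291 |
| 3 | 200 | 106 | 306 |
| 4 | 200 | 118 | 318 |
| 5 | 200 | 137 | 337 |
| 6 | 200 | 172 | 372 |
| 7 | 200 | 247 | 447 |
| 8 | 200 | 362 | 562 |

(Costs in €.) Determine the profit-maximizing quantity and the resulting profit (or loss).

Q = 0 (shut down); profit = -€200

Tabulate TR − TC: Q=0: -200; Q=1: -257; Q=2: -287; Q=3: -300; Q=4: -310; Q=5: -327; Q=6: -360; Q=7: -433; Q=8: -546.
Profit is highest at Q = 0. Equivalently, the lowest AVC in the table is 137/5 ≈ €27.40 at Q = 5, and P = €2 falls below it — price never covers variable cost, so the firm shuts down and loses only its fixed cost.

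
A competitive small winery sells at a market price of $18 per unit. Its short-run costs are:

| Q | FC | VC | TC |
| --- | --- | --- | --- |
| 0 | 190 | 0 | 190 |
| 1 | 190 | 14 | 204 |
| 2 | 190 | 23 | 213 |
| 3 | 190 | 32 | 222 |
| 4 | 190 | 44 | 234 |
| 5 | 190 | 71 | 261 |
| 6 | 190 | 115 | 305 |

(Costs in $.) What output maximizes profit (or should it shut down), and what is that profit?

Q = 4; profit = -$162

Profit at each row (π = 18Q − TC): Q=0: -190; Q=1: -186; Q=2: -177; Q=3: -168; Q=4: -162; Q=5: -171; Q=6: -197.
Profit is maximized at Q = 4. AVC there is 44/4 = $11 ≤ P, so producing beats shutting down (which would give -$190).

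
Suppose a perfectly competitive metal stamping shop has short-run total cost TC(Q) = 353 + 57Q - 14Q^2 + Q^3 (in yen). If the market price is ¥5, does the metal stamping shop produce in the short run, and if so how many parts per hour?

From TC, MC = TC'(Q) = 57 - 28Q + 3Q^2 and AVC = VC/Q = 57 - 14Q + Q^2.
The AVC parabola has its vertex at Q = 14/2 = 7, where AVC = 57 - 14·7 + 7^2 = ¥8.
P = ¥5 lies below min AVC = ¥8; no output level covers variable cost.
Best response: produce nothing and absorb the ¥353 fixed cost.

Shut down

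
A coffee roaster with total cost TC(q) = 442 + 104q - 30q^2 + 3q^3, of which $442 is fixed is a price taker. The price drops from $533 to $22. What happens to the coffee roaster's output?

AVC = 104 - 30q + 3q^2, minimized at q = 5 where min AVC = $29. MC = 104 - 60q + 9q^2.
At P = $533 ≥ min AVC, set P = MC on the rising branch: q = 11.
At P = $22 < min AVC = $29, price no longer covers variable cost at any output, so the firm shuts down: q = 0.

Output falls from 11 to 0 (the firm shuts down)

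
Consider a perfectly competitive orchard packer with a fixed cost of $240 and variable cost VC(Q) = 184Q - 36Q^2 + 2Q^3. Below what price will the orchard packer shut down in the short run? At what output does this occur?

$22 per unit, at Q = 9

Short-run supply begins at min AVC. From VC = 184Q - 36Q^2 + 2Q^3, AVC = 184 - 36Q + 2Q^2.
At the minimum of AVC, MC = AVC. MC = 184 - 72Q + 6Q^2; setting MC = AVC gives 4Q^2 - 36Q = 0, so Q = 9. min AVC = 22.
The firm shuts down for any P below $22.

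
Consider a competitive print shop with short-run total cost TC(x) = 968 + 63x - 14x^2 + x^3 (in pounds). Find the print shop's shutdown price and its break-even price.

AVC = 63 - 14x + x^2; minimized at x = 7, giving min AVC = £14. That is the shutdown price.
ATC = 968/x + 63 - 14x + x^2. Setting dATC/dx = −968/x^2 − 14 + 2x = 0 gives x = 11 (since 2·11^3 − 14·11^2 = 968).
min ATC = 968/11 + 63 − 14·11 + 11^2 = £118. That is the break-even price.
Between these two prices the firm operates at a loss; above £118 it earns a profit.

Shutdown price = £14; break-even price = £118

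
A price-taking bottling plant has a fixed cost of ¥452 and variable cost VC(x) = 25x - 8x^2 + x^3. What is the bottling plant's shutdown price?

¥9 per unit

The firm shuts down when price falls below the minimum of average variable cost. AVC = VC/x = 25 - 8x + x^2.
dAVC/dx = -8 + 2x = 0 gives x = 4. min AVC = 25 - 8·4 + 4^2 = 9.
So the shutdown price is ¥9.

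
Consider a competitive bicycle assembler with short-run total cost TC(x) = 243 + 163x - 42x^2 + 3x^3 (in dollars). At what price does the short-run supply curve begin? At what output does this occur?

The firm shuts down when price falls below the minimum of average variable cost. AVC = VC/x = 163 - 42x + 3x^2.
At the minimum of AVC, MC = AVC. MC = 163 - 84x + 9x^2; setting MC = AVC gives 6x^2 - 42x = 0, so x = 7. min AVC = 16.
So the shutdown price is $16.

$16 per unit, at x = 7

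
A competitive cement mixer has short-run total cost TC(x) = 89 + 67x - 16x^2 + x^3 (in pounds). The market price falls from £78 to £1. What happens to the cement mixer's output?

Output falls from 11 to 0 (the firm shuts down)

MC = 67 - 32x + 3x^2; the shutdown threshold is min AVC = £3 (at x = 8).
With P = £78 above the shutdown price, P = MC gives x = 11.
At P = £1 < min AVC = £3, price no longer covers variable cost at any output, so the firm shuts down: x = 0.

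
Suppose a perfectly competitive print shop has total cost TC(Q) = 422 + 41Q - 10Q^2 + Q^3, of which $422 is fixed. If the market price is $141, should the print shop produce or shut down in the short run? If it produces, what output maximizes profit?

From TC, MC = TC'(Q) = 41 - 20Q + 3Q^2 and AVC = VC/Q = 41 - 10Q + Q^2.
The AVC parabola has its vertex at Q = 10/2 = 5, where AVC = 41 - 10·5 + 5^2 = $16.
P = $141 exceeds min AVC = $16, so the firm stays open.
Set P = MC: 141 = 41 - 20Q + 3Q^2 → -100 - 20Q + 3Q^2 = 0. The roots are Q = -10/3 and Q = 10; the profit-maximizing output is on the rising part of MC, so Q* = 10.
Check: AVC at Q = 10 is $41 ≤ P, so revenue covers variable cost.
Profit = P·Q − TC = 141·10 − 832 = $578.

Produce at Q = 10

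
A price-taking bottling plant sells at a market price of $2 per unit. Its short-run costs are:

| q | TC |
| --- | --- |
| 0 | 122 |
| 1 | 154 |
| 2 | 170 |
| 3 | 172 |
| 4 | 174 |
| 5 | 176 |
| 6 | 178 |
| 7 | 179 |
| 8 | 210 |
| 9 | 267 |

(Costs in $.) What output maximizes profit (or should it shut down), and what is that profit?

q = 0 (shut down); profit = -$122

Compute π = P·q − TC at each output: q=0: -122; q=1: -152; q=2: -166; q=3: -166; q=4: -166; q=5: -166; q=6: -166; q=7: -165; q=8: -194; q=9: -249.
Profit is highest at q = 0. Equivalently, the lowest AVC in the table is 57/7 ≈ $8.14 at q = 7, and P = $2 falls below it — price never covers variable cost, so the firm shuts down and loses only its fixed cost.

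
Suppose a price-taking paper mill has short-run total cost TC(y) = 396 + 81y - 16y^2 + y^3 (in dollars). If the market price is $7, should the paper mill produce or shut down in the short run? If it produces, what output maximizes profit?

From TC, MC = TC'(y) = 81 - 32y + 3y^2 and AVC = VC/y = 81 - 16y + y^2.
AVC hits its minimum where MC = AVC, at y = 8, giving min AVC = 81 - 16·8 + 8^2 = $17.
With P < min AVC ($7 < $17), every unit sold adds to the loss.
Best response: produce nothing and absorb the $396 fixed cost.

Shut down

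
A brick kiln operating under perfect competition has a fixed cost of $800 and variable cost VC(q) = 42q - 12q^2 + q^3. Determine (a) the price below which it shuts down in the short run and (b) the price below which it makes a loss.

Shutdown price = min AVC. AVC = 42 - 12q + q^2, with vertex at q = 6 and minimum $6.
ATC = 800/q + 42 - 12q + q^2. Setting dATC/dq = −800/q^2 − 12 + 2q = 0 gives q = 10 (since 2·10^3 − 12·10^2 = 800).
min ATC = 800/10 + 42 − 12·10 + 10^2 = $102. That is the break-even price.
Between these two prices the firm operates at a loss; above $102 it earns a profit.

Shutdown price = $6; break-even price = $102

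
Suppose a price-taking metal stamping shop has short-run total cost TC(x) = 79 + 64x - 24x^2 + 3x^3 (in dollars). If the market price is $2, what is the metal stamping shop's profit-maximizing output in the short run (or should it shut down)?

Shut down

Variable cost is VC = 64x - 24x^2 + 3x^3, so AVC = VC/x = 64 - 24x + 3x^2 and MC = dTC/dx = 64 - 48x + 9x^2.
The AVC parabola has its vertex at x = 24/6 = 4, where AVC = 64 - 24·4 + 3·4^2 = $16.
Since P = $2 < min AVC = $16, price fails to cover variable cost at any output.
Shutting down limits the loss to fixed cost, $79.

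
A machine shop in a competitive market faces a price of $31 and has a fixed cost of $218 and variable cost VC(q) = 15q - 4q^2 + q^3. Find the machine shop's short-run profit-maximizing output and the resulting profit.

AVC = 15 - 4q + q^2 has its minimum $11 at q = 2; price $31 clears that bar, so the firm operates.
With MC = 15 - 8q + 3q^2, P = MC on the upward-sloping part at q* = 4.
TR = 31·4 = 124. TC = 218 + 60 = 278. Profit = 124 − 278 = -$154.
By producing, the firm covers all variable cost plus $64 of fixed cost; shutting down would lose the full $218.

Profit = -$154 at q = 4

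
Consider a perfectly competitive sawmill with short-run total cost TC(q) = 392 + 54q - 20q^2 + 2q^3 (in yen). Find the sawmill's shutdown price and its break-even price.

AVC = 54 - 20q + 2q^2; minimized at q = 5, giving min AVC = ¥4. That is the shutdown price.
ATC = 392/q + 54 - 20q + 2q^2. Setting dATC/dq = −392/q^2 − 20 + 4q = 0 gives q = 7 (since 4·7^3 − 20·7^2 = 392).
min ATC = 392/7 + 54 − 20·7 + 2·7^2 = ¥68. That is the break-even price.
For ¥4 ≤ P < ¥68 the firm produces at a loss; below ¥4 it shuts down.

Shutdown price = ¥4; break-even price = ¥68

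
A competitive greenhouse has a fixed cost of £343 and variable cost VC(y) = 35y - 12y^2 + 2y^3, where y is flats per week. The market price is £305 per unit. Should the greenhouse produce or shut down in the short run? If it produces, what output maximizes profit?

From TC, MC = TC'(y) = 35 - 24y + 6y^2 and AVC = VC/y = 35 - 12y + 2y^2.
AVC is minimized where dAVC/dy = -12 + 4y = 0, at y = 3; min AVC = 35 - 12·3 + 2·3^2 = £17.
Since P = £305 ≥ min AVC = £17, price covers variable cost and the firm should produce.
Solving P = MC: -270 - 24y + 6y^2 = 0 ⇒ y = -5 or 9. On the upward-sloping branch, y* = 9.
Check: AVC at y = 9 is £89 ≤ P, so revenue covers variable cost.
Profit = P·y − TC = 305·9 − 1144 = £1601.

Produce at y = 9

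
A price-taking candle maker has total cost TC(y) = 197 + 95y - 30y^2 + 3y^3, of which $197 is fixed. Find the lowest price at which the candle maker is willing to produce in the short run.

$20 per unit

Short-run supply begins at min AVC. From VC = 95y - 30y^2 + 3y^3, AVC = 95 - 30y + 3y^2.
dAVC/dy = -30 + 6y = 0 gives y = 5. min AVC = 95 - 30·5 + 3·5^2 = 20.
So the shutdown price is $20.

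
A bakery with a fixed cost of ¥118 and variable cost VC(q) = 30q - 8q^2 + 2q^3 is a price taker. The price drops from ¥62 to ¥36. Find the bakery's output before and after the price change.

AVC = 30 - 8q + 2q^2, minimized at q = 2 where min AVC = ¥22. MC = 30 - 16q + 6q^2.
At P = ¥62 ≥ min AVC, set P = MC on the rising branch: q = 4.
At P = ¥36 ≥ min AVC, set P = MC: q = 3. The firm stays open but cuts output.

Output falls from 4 to 3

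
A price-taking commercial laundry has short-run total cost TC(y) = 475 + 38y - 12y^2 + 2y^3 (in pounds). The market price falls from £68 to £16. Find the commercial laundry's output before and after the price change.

Output falls from 5 to 0 (the firm shuts down)

MC = 38 - 24y + 6y^2; the shutdown threshold is min AVC = £20 (at y = 3).
At P = £68 ≥ min AVC, set P = MC on the rising branch: y = 5.
At P = £16 < min AVC = £20, price no longer covers variable cost at any output, so the firm shuts down: y = 0.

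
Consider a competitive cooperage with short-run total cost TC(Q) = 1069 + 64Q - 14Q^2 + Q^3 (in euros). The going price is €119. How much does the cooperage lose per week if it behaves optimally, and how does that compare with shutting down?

AVC = 64 - 14Q + Q^2; min AVC = €15 at Q = 7. Since P = €119 ≥ min AVC, the firm produces.
With MC = 64 - 28Q + 3Q^2, P = MC on the upward-sloping part at Q* = 11.
TR = 119·11 = 1309. TC = 1069 + 341 = 1410. Profit = 1309 − 1410 = -€101.
Shutting down would mean losing the fixed cost of €1069, so operating at a loss of €101 is better by €968.

Profit = -€101 at Q = 11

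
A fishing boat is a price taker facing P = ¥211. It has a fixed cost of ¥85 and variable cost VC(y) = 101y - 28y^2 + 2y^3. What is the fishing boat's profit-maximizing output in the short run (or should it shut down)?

Produce at y = 11

Strip out fixed cost: VC = 101y - 28y^2 + 2y^3. Then AVC = 101 - 28y + 2y^2 and MC = 101 - 56y + 6y^2.
The AVC parabola has its vertex at y = 28/4 = 7, where AVC = 101 - 28·7 + 2·7^2 = ¥3.
Since P = ¥211 ≥ min AVC = ¥3, price covers variable cost and the firm should produce.
Set P = MC: 211 = 101 - 56y + 6y^2 → -110 - 56y + 6y^2 = 0. The roots are y = -5/3 and y = 11; the profit-maximizing output is on the rising part of MC, so y* = 11.
Check: AVC at y = 11 is ¥35 ≤ P, so revenue covers variable cost.
Profit = P·y − TC = 211·11 − 470 = ¥1851.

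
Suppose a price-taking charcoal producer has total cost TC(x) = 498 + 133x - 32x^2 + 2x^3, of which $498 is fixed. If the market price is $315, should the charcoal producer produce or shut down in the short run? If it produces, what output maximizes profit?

From TC, MC = TC'(x) = 133 - 64x + 6x^2 and AVC = VC/x = 133 - 32x + 2x^2.
AVC hits its minimum where MC = AVC, at x = 8, giving min AVC = 133 - 32·8 + 2·8^2 = $5.
Since P = $315 ≥ min AVC = $5, price covers variable cost and the firm should produce.
Set P = MC: 315 = 133 - 64x + 6x^2 → -182 - 64x + 6x^2 = 0. The roots are x = -7/3 and x = 13; the profit-maximizing output is on the rising part of MC, so x* = 13.
Check: AVC at x = 13 is $55 ≤ P, so revenue covers variable cost.
Profit = P·x − TC = 315·13 − 1213 = $2882.

Produce at x = 13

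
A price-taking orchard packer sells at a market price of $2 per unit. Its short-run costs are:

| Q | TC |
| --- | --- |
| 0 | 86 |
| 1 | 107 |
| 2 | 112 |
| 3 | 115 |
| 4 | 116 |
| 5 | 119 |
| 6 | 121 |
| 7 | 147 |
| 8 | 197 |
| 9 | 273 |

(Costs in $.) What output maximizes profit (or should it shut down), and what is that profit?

Q = 0 (shut down); profit = -$86

Tabulate TR − TC: Q=0: -86; Q=1: -105; Q=2: -108; Q=3: -109; Q=4: -108; Q=5: -109; Q=6: -109; Q=7: -133; Q=8: -181; Q=9: -255.
Profit is highest at Q = 0. Equivalently, the lowest AVC in the table is 35/6 ≈ $5.83 at Q = 6, and P = $2 falls below it — price never covers variable cost, so the firm shuts down and loses only its fixed cost.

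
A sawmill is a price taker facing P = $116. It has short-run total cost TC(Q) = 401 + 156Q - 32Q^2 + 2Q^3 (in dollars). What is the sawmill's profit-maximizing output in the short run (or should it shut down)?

Variable cost is VC = 156Q - 32Q^2 + 2Q^3, so AVC = VC/Q = 156 - 32Q + 2Q^2 and MC = dTC/dQ = 156 - 64Q + 6Q^2.
The AVC parabola has its vertex at Q = 32/4 = 8, where AVC = 156 - 32·8 + 2·8^2 = $28.
P = $116 exceeds min AVC = $28, so the firm stays open.
Solving P = MC: 40 - 64Q + 6Q^2 = 0 ⇒ Q = 2/3 or 10. On the upward-sloping branch, Q* = 10.
Check: AVC at Q = 10 is $36 ≤ P, so revenue covers variable cost.
Profit = P·Q − TC = 116·10 − 761 = $399.

Produce at Q = 10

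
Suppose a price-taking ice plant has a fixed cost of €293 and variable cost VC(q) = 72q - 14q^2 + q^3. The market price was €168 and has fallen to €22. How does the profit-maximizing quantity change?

MC = 72 - 28q + 3q^2; the shutdown threshold is min AVC = €23 (at q = 7).
With P = €168 above the shutdown price, P = MC gives q = 12.
At P = €22 < min AVC = €23, price no longer covers variable cost at any output, so the firm shuts down: q = 0.

Output falls from 12 to 0 (the firm shuts down)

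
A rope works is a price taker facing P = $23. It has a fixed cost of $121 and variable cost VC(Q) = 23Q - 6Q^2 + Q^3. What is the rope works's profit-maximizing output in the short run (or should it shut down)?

Produce at Q = 4

From TC, MC = TC'(Q) = 23 - 12Q + 3Q^2 and AVC = VC/Q = 23 - 6Q + Q^2.
AVC hits its minimum where MC = AVC, at Q = 3, giving min AVC = 23 - 6·3 + 3^2 = $14.
Because $23 ≥ $14, revenue can cover variable cost; the firm operates.
Solving P = MC: -12Q + 3Q^2 = 0 ⇒ Q = 0 or 4. On the upward-sloping branch, Q* = 4.
Check: AVC at Q = 4 is $15 ≤ P, so revenue covers variable cost.
Profit = P·Q − TC = 23·4 − 181 = -$89, a loss, but smaller than the $121 fixed cost the firm would lose by shutting down.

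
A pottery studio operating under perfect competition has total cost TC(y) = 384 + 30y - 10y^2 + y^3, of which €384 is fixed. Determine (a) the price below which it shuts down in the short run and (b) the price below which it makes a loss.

Shutdown price = €5; break-even price = €62

AVC = 30 - 10y + y^2; minimized at y = 5, giving min AVC = €5. That is the shutdown price.
ATC = 384/y + 30 - 10y + y^2. Setting dATC/dy = −384/y^2 − 10 + 2y = 0 gives y = 8 (since 2·8^3 − 10·8^2 = 384).
min ATC = 384/8 + 30 − 10·8 + 8^2 = €62. That is the break-even price.
Between these two prices the firm operates at a loss; above €62 it earns a profit.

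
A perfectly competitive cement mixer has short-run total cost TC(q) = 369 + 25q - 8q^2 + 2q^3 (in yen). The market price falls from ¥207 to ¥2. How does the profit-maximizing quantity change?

MC = 25 - 16q + 6q^2; the shutdown threshold is min AVC = ¥17 (at q = 2).
With P = ¥207 above the shutdown price, P = MC gives q = 7.
At P = ¥2 < min AVC = ¥17, price no longer covers variable cost at any output, so the firm shuts down: q = 0.

Output falls from 7 to 0 (the firm shuts down)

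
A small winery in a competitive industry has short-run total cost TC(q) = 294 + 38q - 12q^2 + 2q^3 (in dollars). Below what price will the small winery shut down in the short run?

Short-run supply begins at min AVC. From VC = 38q - 12q^2 + 2q^3, AVC = 38 - 12q + 2q^2.
At the minimum of AVC, MC = AVC. MC = 38 - 24q + 6q^2; setting MC = AVC gives 4q^2 - 12q = 0, so q = 3. min AVC = 20.
The firm shuts down for any P below $20.

$20 per unit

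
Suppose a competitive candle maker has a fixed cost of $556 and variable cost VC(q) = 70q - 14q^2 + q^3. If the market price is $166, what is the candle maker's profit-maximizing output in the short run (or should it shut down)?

From TC, MC = TC'(q) = 70 - 28q + 3q^2 and AVC = VC/q = 70 - 14q + q^2.
The AVC parabola has its vertex at q = 14/2 = 7, where AVC = 70 - 14·7 + 7^2 = $21.
Since P = $166 ≥ min AVC = $21, price covers variable cost and the firm should produce.
Solving P = MC: -96 - 28q + 3q^2 = 0 ⇒ q = -8/3 or 12. On the upward-sloping branch, q* = 12.
Check: AVC at q = 12 is $46 ≤ P, so revenue covers variable cost.
Profit = P·q − TC = 166·12 − 1108 = $884.

Produce at q = 12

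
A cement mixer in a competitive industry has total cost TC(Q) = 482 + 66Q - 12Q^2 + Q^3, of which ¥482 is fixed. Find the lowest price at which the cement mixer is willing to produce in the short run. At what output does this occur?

¥30 per unit, at Q = 6

Short-run supply begins at min AVC. From VC = 66Q - 12Q^2 + Q^3, AVC = 66 - 12Q + Q^2.
dAVC/dQ = -12 + 2Q = 0 gives Q = 6. min AVC = 66 - 12·6 + 6^2 = 30.
The firm shuts down for any P below ¥30.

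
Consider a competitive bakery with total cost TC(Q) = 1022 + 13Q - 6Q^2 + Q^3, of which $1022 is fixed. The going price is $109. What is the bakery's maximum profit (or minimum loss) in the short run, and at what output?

Profit = -$382 at Q = 8

AVC = 13 - 6Q + Q^2; min AVC = $4 at Q = 3. Since P = $109 ≥ min AVC, the firm produces.
MC = 13 - 12Q + 3Q^2. Setting P = MC and taking the root on the rising branch gives Q* = 8.
TR = 109·8 = 872. TC = 1022 + 232 = 1254. Profit = 872 − 1254 = -$382.
By producing, the firm covers all variable cost plus $640 of fixed cost; shutting down would lose the full $1022.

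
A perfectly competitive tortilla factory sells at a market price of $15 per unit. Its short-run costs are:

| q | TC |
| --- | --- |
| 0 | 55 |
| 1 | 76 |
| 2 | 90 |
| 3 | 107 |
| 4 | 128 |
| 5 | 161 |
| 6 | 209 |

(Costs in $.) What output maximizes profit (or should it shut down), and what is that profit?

q = 0 (shut down); profit = -$55

Profit at each row (π = 15q − TC): q=0: -55; q=1: -61; q=2: -60; q=3: -62; q=4: -68; q=5: -86; q=6: -119.
Profit is highest at q = 0. Equivalently, the lowest AVC in the table is 52/3 ≈ $17.33 at q = 3, and P = $15 falls below it — price never covers variable cost, so the firm shuts down and loses only its fixed cost.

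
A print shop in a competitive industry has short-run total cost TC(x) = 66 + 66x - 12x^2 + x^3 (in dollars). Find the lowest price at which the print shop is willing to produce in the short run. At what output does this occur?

$30 per unit, at x = 6

The shutdown price is the minimum of AVC. VC = 66x - 12x^2 + x^3, so AVC = 66 - 12x + x^2.
dAVC/dx = -12 + 2x = 0 gives x = 6. min AVC = 66 - 12·6 + 6^2 = 30.
For P < $30 the firm produces nothing.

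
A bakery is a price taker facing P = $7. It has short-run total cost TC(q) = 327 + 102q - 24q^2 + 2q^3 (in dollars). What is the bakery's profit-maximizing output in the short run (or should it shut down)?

From TC, MC = TC'(q) = 102 - 48q + 6q^2 and AVC = VC/q = 102 - 24q + 2q^2.
AVC hits its minimum where MC = AVC, at q = 6, giving min AVC = 102 - 24·6 + 2·6^2 = $30.
With P < min AVC ($7 < $30), every unit sold adds to the loss.
The firm minimizes its loss by shutting down and losing only its fixed cost of $327.

Shut down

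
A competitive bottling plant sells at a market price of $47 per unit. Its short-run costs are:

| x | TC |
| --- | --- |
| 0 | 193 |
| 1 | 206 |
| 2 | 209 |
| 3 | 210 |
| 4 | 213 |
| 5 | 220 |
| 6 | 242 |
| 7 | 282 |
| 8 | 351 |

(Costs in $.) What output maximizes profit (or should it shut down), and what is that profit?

Profit at each row (π = 47x − TC): x=0: -193; x=1: -159; x=2: -115; x=3: -69; x=4: -25; x=5: 15; x=6: 40; x=7: 47; x=8: 25.
Profit is maximized at x = 7. AVC there is 89/7 = $12.71 ≤ P, so producing beats shutting down (which would give -$193).

x = 7; profit = $47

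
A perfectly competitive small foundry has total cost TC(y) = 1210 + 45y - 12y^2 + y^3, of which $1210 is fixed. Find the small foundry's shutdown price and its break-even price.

Shutdown price = $9; break-even price = $144

AVC = 45 - 12y + y^2; minimized at y = 6, giving min AVC = $9. That is the shutdown price.
ATC = 1210/y + 45 - 12y + y^2. Setting dATC/dy = −1210/y^2 − 12 + 2y = 0 gives y = 11 (since 2·11^3 − 12·11^2 = 1210).
min ATC = 1210/11 + 45 − 12·11 + 11^2 = $144. That is the break-even price.
For $9 ≤ P < $144 the firm produces at a loss; below $9 it shuts down.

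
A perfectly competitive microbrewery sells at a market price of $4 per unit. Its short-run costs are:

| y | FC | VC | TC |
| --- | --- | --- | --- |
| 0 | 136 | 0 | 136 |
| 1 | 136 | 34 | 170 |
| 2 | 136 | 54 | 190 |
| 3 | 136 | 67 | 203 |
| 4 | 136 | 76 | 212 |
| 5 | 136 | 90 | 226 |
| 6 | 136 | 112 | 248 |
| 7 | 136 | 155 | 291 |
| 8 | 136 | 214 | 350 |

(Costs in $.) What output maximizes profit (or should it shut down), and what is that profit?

y = 0 (shut down); profit = -$136

Profit at each row (π = 4y − TC): y=0: -136; y=1: -166; y=2: -182; y=3: -191; y=4: -196; y=5: -206; y=6: -224; y=7: -263; y=8: -318.
Profit is highest at y = 0. Equivalently, the lowest AVC in the table is 90/5 ≈ $18 at y = 5, and P = $4 falls below it — price never covers variable cost, so the firm shuts down and loses only its fixed cost.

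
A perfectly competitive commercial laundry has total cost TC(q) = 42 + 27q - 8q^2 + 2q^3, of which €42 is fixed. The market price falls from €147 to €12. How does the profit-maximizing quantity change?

MC = 27 - 16q + 6q^2; the shutdown threshold is min AVC = €19 (at q = 2).
With P = €147 above the shutdown price, P = MC gives q = 6.
At P = €12 < min AVC = €19, price no longer covers variable cost at any output, so the firm shuts down: q = 0.

Output falls from 6 to 0 (the firm shuts down)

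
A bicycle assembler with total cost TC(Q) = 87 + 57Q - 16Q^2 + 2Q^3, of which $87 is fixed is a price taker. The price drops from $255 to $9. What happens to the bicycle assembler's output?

AVC = 57 - 16Q + 2Q^2, minimized at Q = 4 where min AVC = $25. MC = 57 - 32Q + 6Q^2.
With P = $255 above the shutdown price, P = MC gives Q = 9.
At P = $9 < min AVC = $25, price no longer covers variable cost at any output, so the firm shuts down: Q = 0.

Output falls from 9 to 0 (the firm shuts down)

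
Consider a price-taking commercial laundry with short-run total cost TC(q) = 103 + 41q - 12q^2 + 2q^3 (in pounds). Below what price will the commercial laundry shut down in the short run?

£23 per unit

The shutdown price is the minimum of AVC. VC = 41q - 12q^2 + 2q^3, so AVC = 41 - 12q + 2q^2.
At the minimum of AVC, MC = AVC. MC = 41 - 24q + 6q^2; setting MC = AVC gives 4q^2 - 12q = 0, so q = 3. min AVC = 23.
The firm shuts down for any P below £23.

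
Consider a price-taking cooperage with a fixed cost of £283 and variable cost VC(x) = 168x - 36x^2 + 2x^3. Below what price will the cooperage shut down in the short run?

Short-run supply begins at min AVC. From VC = 168x - 36x^2 + 2x^3, AVC = 168 - 36x + 2x^2.
dAVC/dx = -36 + 4x = 0 gives x = 9. min AVC = 168 - 36·9 + 2·9^2 = 6.
For P < £6 the firm produces nothing.

£6 per unit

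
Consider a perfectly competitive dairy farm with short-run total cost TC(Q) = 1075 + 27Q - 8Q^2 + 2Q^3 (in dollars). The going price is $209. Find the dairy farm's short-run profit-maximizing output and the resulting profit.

AVC = 27 - 8Q + 2Q^2 has its minimum $19 at Q = 2; price $209 clears that bar, so the firm operates.
With MC = 27 - 16Q + 6Q^2, P = MC on the upward-sloping part at Q* = 7.
TR = 209·7 = 1463. TC = 1075 + 483 = 1558. Profit = 1463 − 1558 = -$95.
Shutting down would mean losing the fixed cost of $1075, so operating at a loss of $95 is better by $980.

Profit = -$95 at Q = 7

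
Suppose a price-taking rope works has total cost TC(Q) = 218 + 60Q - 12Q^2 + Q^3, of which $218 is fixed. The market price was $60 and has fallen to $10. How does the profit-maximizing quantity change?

AVC = 60 - 12Q + Q^2, minimized at Q = 6 where min AVC = $24. MC = 60 - 24Q + 3Q^2.
At P = $60 ≥ min AVC, set P = MC on the rising branch: Q = 8.
At P = $10 < min AVC = $24, price no longer covers variable cost at any output, so the firm shuts down: Q = 0.

Output falls from 8 to 0 (the firm shuts down)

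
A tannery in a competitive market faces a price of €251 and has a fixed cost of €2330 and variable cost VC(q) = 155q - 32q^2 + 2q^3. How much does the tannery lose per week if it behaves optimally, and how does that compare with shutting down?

AVC = 155 - 32q + 2q^2 has its minimum €27 at q = 8; price €251 clears that bar, so the firm operates.
With MC = 155 - 64q + 6q^2, P = MC on the upward-sloping part at q* = 12.
TR = 251·12 = 3012. TC = 2330 + 708 = 3038. Profit = 3012 − 3038 = -€26.
By producing, the firm covers all variable cost plus €2304 of fixed cost; shutting down would lose the full €2330.

Profit = -€26 at q = 12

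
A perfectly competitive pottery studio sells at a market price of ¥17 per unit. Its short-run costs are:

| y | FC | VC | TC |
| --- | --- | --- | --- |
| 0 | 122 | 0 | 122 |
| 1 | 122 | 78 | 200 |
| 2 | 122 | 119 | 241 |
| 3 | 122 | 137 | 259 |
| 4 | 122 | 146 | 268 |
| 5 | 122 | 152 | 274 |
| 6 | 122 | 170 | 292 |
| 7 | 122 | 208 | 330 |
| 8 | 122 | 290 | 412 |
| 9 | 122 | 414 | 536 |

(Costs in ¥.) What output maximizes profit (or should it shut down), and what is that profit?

Tabulate TR − TC: y=0: -122; y=1: -183; y=2: -207; y=3: -208; y=4: -200; y=5: -189; y=6: -190; y=7: -211; y=8: -276; y=9: -383.
Profit is highest at y = 0. Equivalently, the lowest AVC in the table is 170/6 ≈ ¥28.33 at y = 6, and P = ¥17 falls below it — price never covers variable cost, so the firm shuts down and loses only its fixed cost.

y = 0 (shut down); profit = -¥122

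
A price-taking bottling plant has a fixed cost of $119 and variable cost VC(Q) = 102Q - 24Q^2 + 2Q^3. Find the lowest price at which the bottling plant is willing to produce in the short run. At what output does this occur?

The firm shuts down when price falls below the minimum of average variable cost. AVC = VC/Q = 102 - 24Q + 2Q^2.
At the minimum of AVC, MC = AVC. MC = 102 - 48Q + 6Q^2; setting MC = AVC gives 4Q^2 - 24Q = 0, so Q = 6. min AVC = 30.
For P < $30 the firm produces nothing.

$30 per unit, at Q = 6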